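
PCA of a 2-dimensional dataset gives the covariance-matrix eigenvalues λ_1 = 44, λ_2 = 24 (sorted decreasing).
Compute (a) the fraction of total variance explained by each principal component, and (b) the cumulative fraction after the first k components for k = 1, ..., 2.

Step 1 — total variance = trace(Sigma) = Σ λ_i = 44 + 24 = 68.

Step 2 — fraction explained by component i = λ_i / Σ λ:
  PC1: 44/68 = 0.6471
  PC2: 24/68 = 0.3529

Step 3 — cumulative fraction after k components = (λ_1 + ... + λ_k) / Σ λ:
  k = 1: 44/68 = 0.6471
  k = 2: (44 + 24)/68 = 68/68 = 1

Summary (fraction, with percent):

explained: PC1 0.6471 (64.71%), PC2 0.3529 (35.29%);  cumulative: 0.6471, 1


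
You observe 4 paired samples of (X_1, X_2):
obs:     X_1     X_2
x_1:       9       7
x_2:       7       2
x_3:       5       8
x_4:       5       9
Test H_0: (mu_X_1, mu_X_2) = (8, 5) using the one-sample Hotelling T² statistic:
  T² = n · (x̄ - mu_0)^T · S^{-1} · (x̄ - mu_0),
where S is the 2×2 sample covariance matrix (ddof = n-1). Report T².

Step 1 — sample mean vector:
  mean(X_1) = (9 + 7 + 5 + 5) / 4 = 26/4 = 6.5
  mean(X_2) = (7 + 2 + 8 + 9) / 4 = 26/4 = 6.5
  x̄ = (6.5, 6.5),  deviation x̄ - mu_0 = (6.5, 6.5) - (8, 5) = (-1.5, 1.5).

Step 2 — sample covariance matrix, S[i,j] = (1/(n-1)) · Σ_k (x_{k,i} - mean_i) · (x_{k,j} - mean_j), divisor n-1 = 3:
  S[X_1,X_1] = ((2.5)·(2.5) + (0.5)·(0.5) + (-1.5)·(-1.5) + (-1.5)·(-1.5)) / 3 = 11/3 = 3.6667
  S[X_1,X_2] = ((2.5)·(0.5) + (0.5)·(-4.5) + (-1.5)·(1.5) + (-1.5)·(2.5)) / 3 = -7/3 = -2.3333
  S[X_2,X_2] = ((0.5)·(0.5) + (-4.5)·(-4.5) + (1.5)·(1.5) + (2.5)·(2.5)) / 3 = 29/3 = 9.6667
  S = [[3.6667, -2.3333],
 [-2.3333, 9.6667]].

Step 3 — invert S. det(S) = 3.6667·9.6667 - (-2.3333)² = 30.
  S^{-1} = (1/det) · [[d, -b], [-b, a]] = [[0.3222, 0.0778],
 [0.0778, 0.1222]].

Step 4 — quadratic form (x̄ - mu_0)^T · S^{-1} · (x̄ - mu_0):
  S^{-1} · (x̄ - mu_0) = (-0.3667, 0.0667),
  (x̄ - mu_0)^T · [...] = (-1.5)·(-0.3667) + (1.5)·(0.0667) = 0.65.

Step 5 — scale by n: T² = 4 · 0.65 = 2.6.

T² ≈ 2.6


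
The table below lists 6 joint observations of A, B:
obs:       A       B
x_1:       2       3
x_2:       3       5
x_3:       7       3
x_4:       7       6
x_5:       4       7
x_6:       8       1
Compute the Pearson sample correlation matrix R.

Step 1 — column means:
  mean(A) = (2 + 3 + 7 + 7 + 4 + 8) / 6 = 31/6 = 5.1667
  mean(B) = (3 + 5 + 3 + 6 + 7 + 1) / 6 = 25/6 = 4.1667

Step 2 — sample variances and covariances s[i,j] = (1/(n-1)) · Σ_k (x_{k,i} - mean_i) · (x_{k,j} - mean_j), with n-1 = 5:
  s[A,A] = ((-3.1667)·(-3.1667) + (-2.1667)·(-2.1667) + (1.8333)·(1.8333) + (1.8333)·(1.8333) + (-1.1667)·(-1.1667) + (2.8333)·(2.8333)) / 5 = 30.8333/5 = 6.1667
  s[A,B] = ((-3.1667)·(-1.1667) + (-2.1667)·(0.8333) + (1.8333)·(-1.1667) + (1.8333)·(1.8333) + (-1.1667)·(2.8333) + (2.8333)·(-3.1667)) / 5 = -9.1667/5 = -1.8333
  s[B,B] = ((-1.1667)·(-1.1667) + (0.8333)·(0.8333) + (-1.1667)·(-1.1667) + (1.8333)·(1.8333) + (2.8333)·(2.8333) + (-3.1667)·(-3.1667)) / 5 = 24.8333/5 = 4.9667
  Sample standard deviations s_i = √(s[i,i]):
  s(A) = √(6.1667) = 2.4833
  s(B) = √(4.9667) = 2.2286

Step 3 — r_{ij} = s_{ij} / (s_i · s_j):
  r[A,A] = 1 (diagonal).
  r[A,B] = -1.8333 / (2.4833 · 2.2286) = -1.8333 / 5.5342 = -0.3313
  r[B,B] = 1 (diagonal).

R is symmetric with unit diagonal. Assembling:

R = [[1, -0.3313],
 [-0.3313, 1]]


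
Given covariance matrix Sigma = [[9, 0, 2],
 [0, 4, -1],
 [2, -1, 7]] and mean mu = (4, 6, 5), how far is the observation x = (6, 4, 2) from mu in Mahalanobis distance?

Step 1 — centre the observation: (x - mu) = (2, -2, -3).

Step 2 — invert Sigma (cofactor / det for 3×3, or solve directly):
  Sigma^{-1} = [[0.1189, -0.0088, -0.0352],
 [-0.0088, 0.2599, 0.0396],
 [-0.0352, 0.0396, 0.1586]].

Step 3 — form the quadratic (x - mu)^T · Sigma^{-1} · (x - mu):
  Sigma^{-1} · (x - mu) = (0.3612, -0.6564, -0.6256).
  (x - mu)^T · [Sigma^{-1} · (x - mu)] = (2)·(0.3612) + (-2)·(-0.6564) + (-3)·(-0.6256) = 3.9119.

Step 4 — take square root: d = √(3.9119) ≈ 1.9779.

d(x, mu) = √(3.9119) ≈ 1.9779


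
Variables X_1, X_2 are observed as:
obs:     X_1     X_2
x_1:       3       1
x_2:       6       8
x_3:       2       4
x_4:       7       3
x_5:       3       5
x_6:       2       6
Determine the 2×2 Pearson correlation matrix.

Step 1 — column means:
  mean(X_1) = (3 + 6 + 2 + 7 + 3 + 2) / 6 = 23/6 = 3.8333
  mean(X_2) = (1 + 8 + 4 + 3 + 5 + 6) / 6 = 27/6 = 4.5

Step 2 — sample variances and covariances s[i,j] = (1/(n-1)) · Σ_k (x_{k,i} - mean_i) · (x_{k,j} - mean_j), with n-1 = 5:
  s[X_1,X_1] = ((-0.8333)·(-0.8333) + (2.1667)·(2.1667) + (-1.8333)·(-1.8333) + (3.1667)·(3.1667) + (-0.8333)·(-0.8333) + (-1.8333)·(-1.8333)) / 5 = 22.8333/5 = 4.5667
  s[X_1,X_2] = ((-0.8333)·(-3.5) + (2.1667)·(3.5) + (-1.8333)·(-0.5) + (3.1667)·(-1.5) + (-0.8333)·(0.5) + (-1.8333)·(1.5)) / 5 = 3.5/5 = 0.7
  s[X_2,X_2] = ((-3.5)·(-3.5) + (3.5)·(3.5) + (-0.5)·(-0.5) + (-1.5)·(-1.5) + (0.5)·(0.5) + (1.5)·(1.5)) / 5 = 29.5/5 = 5.9
  Sample standard deviations s_i = √(s[i,i]):
  s(X_1) = √(4.5667) = 2.137
  s(X_2) = √(5.9) = 2.429

Step 3 — r_{ij} = s_{ij} / (s_i · s_j):
  r[X_1,X_1] = 1 (diagonal).
  r[X_1,X_2] = 0.7 / (2.137 · 2.429) = 0.7 / 5.1907 = 0.1349
  r[X_2,X_2] = 1 (diagonal).

R is symmetric with unit diagonal. Assembling:

R = [[1, 0.1349],
 [0.1349, 1]]


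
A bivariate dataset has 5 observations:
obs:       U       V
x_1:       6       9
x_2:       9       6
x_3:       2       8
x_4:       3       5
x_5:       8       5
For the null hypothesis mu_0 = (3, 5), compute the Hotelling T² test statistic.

Step 1 — sample mean vector:
  mean(U) = (6 + 9 + 2 + 3 + 8) / 5 = 28/5 = 5.6
  mean(V) = (9 + 6 + 8 + 5 + 5) / 5 = 33/5 = 6.6
  x̄ = (5.6, 6.6),  deviation x̄ - mu_0 = (5.6, 6.6) - (3, 5) = (2.6, 1.6).

Step 2 — sample covariance matrix, S[i,j] = (1/(n-1)) · Σ_k (x_{k,i} - mean_i) · (x_{k,j} - mean_j), divisor n-1 = 4:
  S[U,U] = ((0.4)·(0.4) + (3.4)·(3.4) + (-3.6)·(-3.6) + (-2.6)·(-2.6) + (2.4)·(2.4)) / 4 = 37.2/4 = 9.3
  S[U,V] = ((0.4)·(2.4) + (3.4)·(-0.6) + (-3.6)·(1.4) + (-2.6)·(-1.6) + (2.4)·(-1.6)) / 4 = -5.8/4 = -1.45
  S[V,V] = ((2.4)·(2.4) + (-0.6)·(-0.6) + (1.4)·(1.4) + (-1.6)·(-1.6) + (-1.6)·(-1.6)) / 4 = 13.2/4 = 3.3
  S = [[9.3, -1.45],
 [-1.45, 3.3]].

Step 3 — invert S. det(S) = 9.3·3.3 - (-1.45)² = 28.5875.
  S^{-1} = (1/det) · [[d, -b], [-b, a]] = [[0.1154, 0.0507],
 [0.0507, 0.3253]].

Step 4 — quadratic form (x̄ - mu_0)^T · S^{-1} · (x̄ - mu_0):
  S^{-1} · (x̄ - mu_0) = (0.3813, 0.6524),
  (x̄ - mu_0)^T · [...] = (2.6)·(0.3813) + (1.6)·(0.6524) = 2.0352.

Step 5 — scale by n: T² = 5 · 2.0352 = 10.1758.

T² ≈ 10.1758


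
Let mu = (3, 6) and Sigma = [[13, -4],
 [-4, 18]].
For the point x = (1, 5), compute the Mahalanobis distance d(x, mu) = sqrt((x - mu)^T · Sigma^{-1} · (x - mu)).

Step 1 — centre the observation: (x - mu) = (-2, -1).

Step 2 — invert Sigma. det(Sigma) = 13·18 - (-4)² = 218.
  Sigma^{-1} = (1/det) · [[d, -b], [-b, a]] = [[0.0826, 0.0183],
 [0.0183, 0.0596]].

Step 3 — form the quadratic (x - mu)^T · Sigma^{-1} · (x - mu):
  Sigma^{-1} · (x - mu) = (-0.1835, -0.0963).
  (x - mu)^T · [Sigma^{-1} · (x - mu)] = (-2)·(-0.1835) + (-1)·(-0.0963) = 0.4633.

Step 4 — take square root: d = √(0.4633) ≈ 0.6807.

d(x, mu) = √(0.4633) ≈ 0.6807


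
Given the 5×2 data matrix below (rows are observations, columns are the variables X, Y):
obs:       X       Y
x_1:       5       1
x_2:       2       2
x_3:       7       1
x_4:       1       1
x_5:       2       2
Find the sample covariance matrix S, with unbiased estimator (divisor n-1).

Step 1 — column means:
  mean(X) = (5 + 2 + 7 + 1 + 2) / 5 = 17/5 = 3.4
  mean(Y) = (1 + 2 + 1 + 1 + 2) / 5 = 7/5 = 1.4

Step 2 — sample covariance S[i,j] = (1/(n-1)) · Σ_k (x_{k,i} - mean_i) · (x_{k,j} - mean_j), with n-1 = 4.
  S[X,X] = ((1.6)·(1.6) + (-1.4)·(-1.4) + (3.6)·(3.6) + (-2.4)·(-2.4) + (-1.4)·(-1.4)) / 4 = 25.2/4 = 6.3
  S[X,Y] = ((1.6)·(-0.4) + (-1.4)·(0.6) + (3.6)·(-0.4) + (-2.4)·(-0.4) + (-1.4)·(0.6)) / 4 = -2.8/4 = -0.7
  S[Y,Y] = ((-0.4)·(-0.4) + (0.6)·(0.6) + (-0.4)·(-0.4) + (-0.4)·(-0.4) + (0.6)·(0.6)) / 4 = 1.2/4 = 0.3

S is symmetric (S[j,i] = S[i,j]). Assembling:

S = [[6.3, -0.7],
 [-0.7, 0.3]]


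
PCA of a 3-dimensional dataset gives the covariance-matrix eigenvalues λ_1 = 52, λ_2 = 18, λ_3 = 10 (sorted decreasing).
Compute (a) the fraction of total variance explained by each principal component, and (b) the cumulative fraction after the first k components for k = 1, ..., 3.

Step 1 — total variance = trace(Sigma) = Σ λ_i = 52 + 18 + 10 = 80.

Step 2 — fraction explained by component i = λ_i / Σ λ:
  PC1: 52/80 = 0.65
  PC2: 18/80 = 0.225
  PC3: 10/80 = 0.125

Step 3 — cumulative fraction after k components = (λ_1 + ... + λ_k) / Σ λ:
  k = 1: 52/80 = 0.65
  k = 2: (52 + 18)/80 = 70/80 = 0.875
  k = 3: (52 + 18 + 10)/80 = 80/80 = 1

Summary (fraction, with percent):

explained: PC1 0.65 (65%), PC2 0.225 (22.5%), PC3 0.125 (12.5%);  cumulative: 0.65, 0.875, 1


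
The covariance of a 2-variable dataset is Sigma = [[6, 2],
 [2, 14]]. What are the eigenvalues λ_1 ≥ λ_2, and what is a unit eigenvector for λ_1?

Step 1 — characteristic polynomial of 2×2 Sigma:
  det(Sigma - λI) = λ² - trace · λ + det = 0.
  trace = 6 + 14 = 20, det = 6·14 - (2)² = 80.
Step 2 — discriminant:
  Δ = trace² - 4·det = 400 - 320 = 80.
Step 3 — eigenvalues:
  λ = (trace ± √Δ)/2 = (20 ± 8.9443)/2,
  λ_1 = 14.4721,  λ_2 = 5.5279.

Step 4 — unit eigenvector for λ_1: solve (Sigma - λ_1 I)v = 0. First row:
  (6 - 14.4721)·v_x + (2)·v_y = 0, i.e. (-8.4721)·v_x + (2)·v_y = 0,
  so v ∝ (b, λ_1 - a) = (2, 8.4721) = u.
  ||u|| = √((2)² + (8.4721)²) = √(75.7771) ≈ 8.705,
  v_1 = u/||u|| ≈ (0.2298, 0.9732) (||v_1|| = 1).

λ_1 = 14.4721,  λ_2 = 5.5279;  v_1 ≈ (0.2298, 0.9732)


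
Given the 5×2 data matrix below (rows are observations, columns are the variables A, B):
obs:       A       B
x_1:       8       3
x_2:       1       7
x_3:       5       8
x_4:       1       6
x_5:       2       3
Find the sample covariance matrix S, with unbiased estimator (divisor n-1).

Step 1 — column means:
  mean(A) = (8 + 1 + 5 + 1 + 2) / 5 = 17/5 = 3.4
  mean(B) = (3 + 7 + 8 + 6 + 3) / 5 = 27/5 = 5.4

Step 2 — sample covariance S[i,j] = (1/(n-1)) · Σ_k (x_{k,i} - mean_i) · (x_{k,j} - mean_j), with n-1 = 4.
  S[A,A] = ((4.6)·(4.6) + (-2.4)·(-2.4) + (1.6)·(1.6) + (-2.4)·(-2.4) + (-1.4)·(-1.4)) / 4 = 37.2/4 = 9.3
  S[A,B] = ((4.6)·(-2.4) + (-2.4)·(1.6) + (1.6)·(2.6) + (-2.4)·(0.6) + (-1.4)·(-2.4)) / 4 = -8.8/4 = -2.2
  S[B,B] = ((-2.4)·(-2.4) + (1.6)·(1.6) + (2.6)·(2.6) + (0.6)·(0.6) + (-2.4)·(-2.4)) / 4 = 21.2/4 = 5.3

S is symmetric (S[j,i] = S[i,j]). Assembling:

S = [[9.3, -2.2],
 [-2.2, 5.3]]


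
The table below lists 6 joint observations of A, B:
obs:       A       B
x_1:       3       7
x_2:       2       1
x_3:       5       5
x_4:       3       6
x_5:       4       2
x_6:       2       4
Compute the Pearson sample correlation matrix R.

Step 1 — column means:
  mean(A) = (3 + 2 + 5 + 3 + 4 + 2) / 6 = 19/6 = 3.1667
  mean(B) = (7 + 1 + 5 + 6 + 2 + 4) / 6 = 25/6 = 4.1667

Step 2 — sample variances and covariances s[i,j] = (1/(n-1)) · Σ_k (x_{k,i} - mean_i) · (x_{k,j} - mean_j), with n-1 = 5:
  s[A,A] = ((-0.1667)·(-0.1667) + (-1.1667)·(-1.1667) + (1.8333)·(1.8333) + (-0.1667)·(-0.1667) + (0.8333)·(0.8333) + (-1.1667)·(-1.1667)) / 5 = 6.8333/5 = 1.3667
  s[A,B] = ((-0.1667)·(2.8333) + (-1.1667)·(-3.1667) + (1.8333)·(0.8333) + (-0.1667)·(1.8333) + (0.8333)·(-2.1667) + (-1.1667)·(-0.1667)) / 5 = 2.8333/5 = 0.5667
  s[B,B] = ((2.8333)·(2.8333) + (-3.1667)·(-3.1667) + (0.8333)·(0.8333) + (1.8333)·(1.8333) + (-2.1667)·(-2.1667) + (-0.1667)·(-0.1667)) / 5 = 26.8333/5 = 5.3667
  Sample standard deviations s_i = √(s[i,i]):
  s(A) = √(1.3667) = 1.169
  s(B) = √(5.3667) = 2.3166

Step 3 — r_{ij} = s_{ij} / (s_i · s_j):
  r[A,A] = 1 (diagonal).
  r[A,B] = 0.5667 / (1.169 · 2.3166) = 0.5667 / 2.7082 = 0.2092
  r[B,B] = 1 (diagonal).

R is symmetric with unit diagonal. Assembling:

R = [[1, 0.2092],
 [0.2092, 1]]


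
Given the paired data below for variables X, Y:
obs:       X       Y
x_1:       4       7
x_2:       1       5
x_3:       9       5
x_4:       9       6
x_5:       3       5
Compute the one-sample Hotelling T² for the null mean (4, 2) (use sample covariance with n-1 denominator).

Step 1 — sample mean vector:
  mean(X) = (4 + 1 + 9 + 9 + 3) / 5 = 26/5 = 5.2
  mean(Y) = (7 + 5 + 5 + 6 + 5) / 5 = 28/5 = 5.6
  x̄ = (5.2, 5.6),  deviation x̄ - mu_0 = (5.2, 5.6) - (4, 2) = (1.2, 3.6).

Step 2 — sample covariance matrix, S[i,j] = (1/(n-1)) · Σ_k (x_{k,i} - mean_i) · (x_{k,j} - mean_j), divisor n-1 = 4:
  S[X,X] = ((-1.2)·(-1.2) + (-4.2)·(-4.2) + (3.8)·(3.8) + (3.8)·(3.8) + (-2.2)·(-2.2)) / 4 = 52.8/4 = 13.2
  S[X,Y] = ((-1.2)·(1.4) + (-4.2)·(-0.6) + (3.8)·(-0.6) + (3.8)·(0.4) + (-2.2)·(-0.6)) / 4 = 1.4/4 = 0.35
  S[Y,Y] = ((1.4)·(1.4) + (-0.6)·(-0.6) + (-0.6)·(-0.6) + (0.4)·(0.4) + (-0.6)·(-0.6)) / 4 = 3.2/4 = 0.8
  S = [[13.2, 0.35],
 [0.35, 0.8]].

Step 3 — invert S. det(S) = 13.2·0.8 - (0.35)² = 10.4375.
  S^{-1} = (1/det) · [[d, -b], [-b, a]] = [[0.0766, -0.0335],
 [-0.0335, 1.2647]].

Step 4 — quadratic form (x̄ - mu_0)^T · S^{-1} · (x̄ - mu_0):
  S^{-1} · (x̄ - mu_0) = (-0.0287, 4.5126),
  (x̄ - mu_0)^T · [...] = (1.2)·(-0.0287) + (3.6)·(4.5126) = 16.2108.

Step 5 — scale by n: T² = 5 · 16.2108 = 81.0539.

T² ≈ 81.0539


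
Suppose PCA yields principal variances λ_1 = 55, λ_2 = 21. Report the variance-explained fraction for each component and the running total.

Step 1 — total variance = trace(Sigma) = Σ λ_i = 55 + 21 = 76.

Step 2 — fraction explained by component i = λ_i / Σ λ:
  PC1: 55/76 = 0.7237
  PC2: 21/76 = 0.2763

Step 3 — cumulative fraction after k components = (λ_1 + ... + λ_k) / Σ λ:
  k = 1: 55/76 = 0.7237
  k = 2: (55 + 21)/76 = 76/76 = 1

Summary (fraction, with percent):

explained: PC1 0.7237 (72.37%), PC2 0.2763 (27.63%);  cumulative: 0.7237, 1


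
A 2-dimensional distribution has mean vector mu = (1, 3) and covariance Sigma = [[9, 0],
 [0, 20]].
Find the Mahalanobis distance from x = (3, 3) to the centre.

Step 1 — centre the observation: (x - mu) = (2, 0).

Step 2 — invert Sigma. det(Sigma) = 9·20 - (0)² = 180.
  Sigma^{-1} = (1/det) · [[d, -b], [-b, a]] = [[0.1111, 0],
 [0, 0.05]].

Step 3 — form the quadratic (x - mu)^T · Sigma^{-1} · (x - mu):
  Sigma^{-1} · (x - mu) = (0.2222, 0).
  (x - mu)^T · [Sigma^{-1} · (x - mu)] = (2)·(0.2222) + (0)·(0) = 0.4444.

Step 4 — take square root: d = √(0.4444) ≈ 0.6667.

d(x, mu) = √(0.4444) ≈ 0.6667


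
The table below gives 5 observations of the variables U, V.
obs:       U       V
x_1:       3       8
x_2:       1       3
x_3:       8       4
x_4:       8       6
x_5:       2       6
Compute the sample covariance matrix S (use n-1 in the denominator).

Step 1 — column means:
  mean(U) = (3 + 1 + 8 + 8 + 2) / 5 = 22/5 = 4.4
  mean(V) = (8 + 3 + 4 + 6 + 6) / 5 = 27/5 = 5.4

Step 2 — sample covariance S[i,j] = (1/(n-1)) · Σ_k (x_{k,i} - mean_i) · (x_{k,j} - mean_j), with n-1 = 4.
  S[U,U] = ((-1.4)·(-1.4) + (-3.4)·(-3.4) + (3.6)·(3.6) + (3.6)·(3.6) + (-2.4)·(-2.4)) / 4 = 45.2/4 = 11.3
  S[U,V] = ((-1.4)·(2.6) + (-3.4)·(-2.4) + (3.6)·(-1.4) + (3.6)·(0.6) + (-2.4)·(0.6)) / 4 = 0.2/4 = 0.05
  S[V,V] = ((2.6)·(2.6) + (-2.4)·(-2.4) + (-1.4)·(-1.4) + (0.6)·(0.6) + (0.6)·(0.6)) / 4 = 15.2/4 = 3.8

S is symmetric (S[j,i] = S[i,j]). Assembling:

S = [[11.3, 0.05],
 [0.05, 3.8]]


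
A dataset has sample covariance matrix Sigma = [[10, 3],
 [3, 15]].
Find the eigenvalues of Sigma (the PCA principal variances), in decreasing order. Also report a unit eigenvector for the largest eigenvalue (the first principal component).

Step 1 — characteristic polynomial of 2×2 Sigma:
  det(Sigma - λI) = λ² - trace · λ + det = 0.
  trace = 10 + 15 = 25, det = 10·15 - (3)² = 141.
Step 2 — discriminant:
  Δ = trace² - 4·det = 625 - 564 = 61.
Step 3 — eigenvalues:
  λ = (trace ± √Δ)/2 = (25 ± 7.8102)/2,
  λ_1 = 16.4051,  λ_2 = 8.5949.

Step 4 — unit eigenvector for λ_1: solve (Sigma - λ_1 I)v = 0. First row:
  (10 - 16.4051)·v_x + (3)·v_y = 0, i.e. (-6.4051)·v_x + (3)·v_y = 0,
  so v ∝ (b, λ_1 - a) = (3, 6.4051) = u.
  ||u|| = √((3)² + (6.4051)²) = √(50.0256) ≈ 7.0729,
  v_1 = u/||u|| ≈ (0.4242, 0.9056) (||v_1|| = 1).

λ_1 = 16.4051,  λ_2 = 8.5949;  v_1 ≈ (0.4242, 0.9056)


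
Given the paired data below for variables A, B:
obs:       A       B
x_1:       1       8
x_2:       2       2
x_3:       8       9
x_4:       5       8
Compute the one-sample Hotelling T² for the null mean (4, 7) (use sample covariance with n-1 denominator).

Step 1 — sample mean vector:
  mean(A) = (1 + 2 + 8 + 5) / 4 = 16/4 = 4
  mean(B) = (8 + 2 + 9 + 8) / 4 = 27/4 = 6.75
  x̄ = (4, 6.75),  deviation x̄ - mu_0 = (4, 6.75) - (4, 7) = (0, -0.25).

Step 2 — sample covariance matrix, S[i,j] = (1/(n-1)) · Σ_k (x_{k,i} - mean_i) · (x_{k,j} - mean_j), divisor n-1 = 3:
  S[A,A] = ((-3)·(-3) + (-2)·(-2) + (4)·(4) + (1)·(1)) / 3 = 30/3 = 10
  S[A,B] = ((-3)·(1.25) + (-2)·(-4.75) + (4)·(2.25) + (1)·(1.25)) / 3 = 16/3 = 5.3333
  S[B,B] = ((1.25)·(1.25) + (-4.75)·(-4.75) + (2.25)·(2.25) + (1.25)·(1.25)) / 3 = 30.75/3 = 10.25
  S = [[10, 5.3333],
 [5.3333, 10.25]].

Step 3 — invert S. det(S) = 10·10.25 - (5.3333)² = 74.0556.
  S^{-1} = (1/det) · [[d, -b], [-b, a]] = [[0.1384, -0.072],
 [-0.072, 0.135]].

Step 4 — quadratic form (x̄ - mu_0)^T · S^{-1} · (x̄ - mu_0):
  S^{-1} · (x̄ - mu_0) = (0.018, -0.0338),
  (x̄ - mu_0)^T · [...] = (0)·(0.018) + (-0.25)·(-0.0338) = 0.0084.

Step 5 — scale by n: T² = 4 · 0.0084 = 0.0338.

T² ≈ 0.0338


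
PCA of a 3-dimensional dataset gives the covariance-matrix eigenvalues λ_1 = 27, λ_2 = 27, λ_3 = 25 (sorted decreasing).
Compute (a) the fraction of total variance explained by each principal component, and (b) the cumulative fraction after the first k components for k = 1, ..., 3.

Step 1 — total variance = trace(Sigma) = Σ λ_i = 27 + 27 + 25 = 79.

Step 2 — fraction explained by component i = λ_i / Σ λ:
  PC1: 27/79 = 0.3418
  PC2: 27/79 = 0.3418
  PC3: 25/79 = 0.3165

Step 3 — cumulative fraction after k components = (λ_1 + ... + λ_k) / Σ λ:
  k = 1: 27/79 = 0.3418
  k = 2: (27 + 27)/79 = 54/79 = 0.6835
  k = 3: (27 + 27 + 25)/79 = 79/79 = 1

Summary (fraction, with percent):

explained: PC1 0.3418 (34.18%), PC2 0.3418 (34.18%), PC3 0.3165 (31.65%);  cumulative: 0.3418, 0.6835, 1


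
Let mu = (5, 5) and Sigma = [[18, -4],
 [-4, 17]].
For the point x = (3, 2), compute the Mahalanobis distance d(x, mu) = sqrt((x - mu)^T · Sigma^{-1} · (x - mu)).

Step 1 — centre the observation: (x - mu) = (-2, -3).

Step 2 — invert Sigma. det(Sigma) = 18·17 - (-4)² = 290.
  Sigma^{-1} = (1/det) · [[d, -b], [-b, a]] = [[0.0586, 0.0138],
 [0.0138, 0.0621]].

Step 3 — form the quadratic (x - mu)^T · Sigma^{-1} · (x - mu):
  Sigma^{-1} · (x - mu) = (-0.1586, -0.2138).
  (x - mu)^T · [Sigma^{-1} · (x - mu)] = (-2)·(-0.1586) + (-3)·(-0.2138) = 0.9586.

Step 4 — take square root: d = √(0.9586) ≈ 0.9791.

d(x, mu) = √(0.9586) ≈ 0.9791


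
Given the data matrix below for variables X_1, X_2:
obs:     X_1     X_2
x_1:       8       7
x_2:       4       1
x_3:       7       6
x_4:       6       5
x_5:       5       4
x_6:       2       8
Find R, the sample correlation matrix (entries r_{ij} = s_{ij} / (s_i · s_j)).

Step 1 — column means:
  mean(X_1) = (8 + 4 + 7 + 6 + 5 + 2) / 6 = 32/6 = 5.3333
  mean(X_2) = (7 + 1 + 6 + 5 + 4 + 8) / 6 = 31/6 = 5.1667

Step 2 — sample variances and covariances s[i,j] = (1/(n-1)) · Σ_k (x_{k,i} - mean_i) · (x_{k,j} - mean_j), with n-1 = 5:
  s[X_1,X_1] = ((2.6667)·(2.6667) + (-1.3333)·(-1.3333) + (1.6667)·(1.6667) + (0.6667)·(0.6667) + (-0.3333)·(-0.3333) + (-3.3333)·(-3.3333)) / 5 = 23.3333/5 = 4.6667
  s[X_1,X_2] = ((2.6667)·(1.8333) + (-1.3333)·(-4.1667) + (1.6667)·(0.8333) + (0.6667)·(-0.1667) + (-0.3333)·(-1.1667) + (-3.3333)·(2.8333)) / 5 = 2.6667/5 = 0.5333
  s[X_2,X_2] = ((1.8333)·(1.8333) + (-4.1667)·(-4.1667) + (0.8333)·(0.8333) + (-0.1667)·(-0.1667) + (-1.1667)·(-1.1667) + (2.8333)·(2.8333)) / 5 = 30.8333/5 = 6.1667
  Sample standard deviations s_i = √(s[i,i]):
  s(X_1) = √(4.6667) = 2.1602
  s(X_2) = √(6.1667) = 2.4833

Step 3 — r_{ij} = s_{ij} / (s_i · s_j):
  r[X_1,X_1] = 1 (diagonal).
  r[X_1,X_2] = 0.5333 / (2.1602 · 2.4833) = 0.5333 / 5.3645 = 0.0994
  r[X_2,X_2] = 1 (diagonal).

R is symmetric with unit diagonal. Assembling:

R = [[1, 0.0994],
 [0.0994, 1]]


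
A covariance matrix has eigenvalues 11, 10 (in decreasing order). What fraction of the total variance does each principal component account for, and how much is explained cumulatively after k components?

Step 1 — total variance = trace(Sigma) = Σ λ_i = 11 + 10 = 21.

Step 2 — fraction explained by component i = λ_i / Σ λ:
  PC1: 11/21 = 0.5238
  PC2: 10/21 = 0.4762

Step 3 — cumulative fraction after k components = (λ_1 + ... + λ_k) / Σ λ:
  k = 1: 11/21 = 0.5238
  k = 2: (11 + 10)/21 = 21/21 = 1

Summary (fraction, with percent):

explained: PC1 0.5238 (52.38%), PC2 0.4762 (47.62%);  cumulative: 0.5238, 1


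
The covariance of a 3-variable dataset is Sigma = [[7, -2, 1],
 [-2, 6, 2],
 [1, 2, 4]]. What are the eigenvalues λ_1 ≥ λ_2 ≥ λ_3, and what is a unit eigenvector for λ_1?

Step 1 — characteristic polynomial p(λ) = det(λI - Sigma) = λ³ - tr·λ² + c_1·λ - det, where tr = trace, c_1 = sum of the principal 2×2 minors, det = det(Sigma):
  tr = 7 + 6 + 4 = 17,
  c_1 = (7·6 - (-2)²) + (7·4 - (1)²) + (6·4 - (2)²) = 38 + 27 + 20 = 85,
  det = 7·(6·4 - (2)²) - (-2)·((-2)·4 - (2)·(1)) + (1)·((-2)·(2) - 6·(1)) = 7·(20) - (-2)·(-10) + (1)·(-10) = 110.
  So p(λ) = λ³ - 17λ² + 85λ - 110.
Step 2 — look for an integer root (rational root theorem: any rational root is an integer divisor of 110). Testing λ = 2:
  p(2) = 8 - 68 + 170 - 110 = 0  ✓
  Dividing out (λ - 2): p(λ) = (λ - 2)(λ² - 15λ + 55).
Step 3 — remaining eigenvalues from the quadratic λ² - 15λ + 55 = 0:
  Δ = 15² - 4·55 = 225 - 220 = 5,  λ = (15 ± √5)/2 = (15 ± 2.2361)/2 ≈ 8.618 or 6.382.
  Sorted: λ_1 = 8.618,  λ_2 = 6.382,  λ_3 = 2  (check: sum = 17 = tr ✓).

Step 4 — unit eigenvector for λ_1 ≈ 8.618: v spans the null space of (Sigma - λ_1 I), whose rows are
  r_1 = (-1.618, -2, 1),  r_2 = (-2, -2.618, 2),  r_3 = (1, 2, -4.618).
  v is orthogonal to every row, so take v ∝ r_1 × r_2 = ((-2)·(2) - (1)·(-2.618), (1)·(-2) - (-1.618)·(2), (-1.618)·(-2.618) - (-2)·(-2)) ≈ (-1.382, 1.2361, 0.2361).
  Rescale (multiply by -1 so the first nonzero entry is positive): u = (1.382, -1.2361, -0.2361).
  ||u|| = √((1.382)² + (-1.2361)² + (-0.2361)²) = √(3.4934) ≈ 1.8691,  v_1 = u/||u|| ≈ (0.7394, -0.6613, -0.1263) (||v_1|| = 1).

λ_1 = 8.618,  λ_2 = 6.382,  λ_3 = 2;  v_1 ≈ (0.7394, -0.6613, -0.1263)


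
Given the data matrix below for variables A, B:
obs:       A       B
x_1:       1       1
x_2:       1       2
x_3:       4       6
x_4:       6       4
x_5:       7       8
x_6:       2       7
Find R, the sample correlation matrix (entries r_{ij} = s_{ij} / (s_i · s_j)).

Step 1 — column means:
  mean(A) = (1 + 1 + 4 + 6 + 7 + 2) / 6 = 21/6 = 3.5
  mean(B) = (1 + 2 + 6 + 4 + 8 + 7) / 6 = 28/6 = 4.6667

Step 2 — sample variances and covariances s[i,j] = (1/(n-1)) · Σ_k (x_{k,i} - mean_i) · (x_{k,j} - mean_j), with n-1 = 5:
  s[A,A] = ((-2.5)·(-2.5) + (-2.5)·(-2.5) + (0.5)·(0.5) + (2.5)·(2.5) + (3.5)·(3.5) + (-1.5)·(-1.5)) / 5 = 33.5/5 = 6.7
  s[A,B] = ((-2.5)·(-3.6667) + (-2.5)·(-2.6667) + (0.5)·(1.3333) + (2.5)·(-0.6667) + (3.5)·(3.3333) + (-1.5)·(2.3333)) / 5 = 23/5 = 4.6
  s[B,B] = ((-3.6667)·(-3.6667) + (-2.6667)·(-2.6667) + (1.3333)·(1.3333) + (-0.6667)·(-0.6667) + (3.3333)·(3.3333) + (2.3333)·(2.3333)) / 5 = 39.3333/5 = 7.8667
  Sample standard deviations s_i = √(s[i,i]):
  s(A) = √(6.7) = 2.5884
  s(B) = √(7.8667) = 2.8048

Step 3 — r_{ij} = s_{ij} / (s_i · s_j):
  r[A,A] = 1 (diagonal).
  r[A,B] = 4.6 / (2.5884 · 2.8048) = 4.6 / 7.2599 = 0.6336
  r[B,B] = 1 (diagonal).

R is symmetric with unit diagonal. Assembling:

R = [[1, 0.6336],
 [0.6336, 1]]


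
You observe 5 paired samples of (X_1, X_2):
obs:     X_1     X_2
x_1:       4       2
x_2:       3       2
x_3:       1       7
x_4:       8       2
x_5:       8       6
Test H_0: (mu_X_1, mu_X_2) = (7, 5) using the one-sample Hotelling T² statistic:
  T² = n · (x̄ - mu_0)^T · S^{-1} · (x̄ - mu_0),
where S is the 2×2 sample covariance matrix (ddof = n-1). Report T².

Step 1 — sample mean vector:
  mean(X_1) = (4 + 3 + 1 + 8 + 8) / 5 = 24/5 = 4.8
  mean(X_2) = (2 + 2 + 7 + 2 + 6) / 5 = 19/5 = 3.8
  x̄ = (4.8, 3.8),  deviation x̄ - mu_0 = (4.8, 3.8) - (7, 5) = (-2.2, -1.2).

Step 2 — sample covariance matrix, S[i,j] = (1/(n-1)) · Σ_k (x_{k,i} - mean_i) · (x_{k,j} - mean_j), divisor n-1 = 4:
  S[X_1,X_1] = ((-0.8)·(-0.8) + (-1.8)·(-1.8) + (-3.8)·(-3.8) + (3.2)·(3.2) + (3.2)·(3.2)) / 4 = 38.8/4 = 9.7
  S[X_1,X_2] = ((-0.8)·(-1.8) + (-1.8)·(-1.8) + (-3.8)·(3.2) + (3.2)·(-1.8) + (3.2)·(2.2)) / 4 = -6.2/4 = -1.55
  S[X_2,X_2] = ((-1.8)·(-1.8) + (-1.8)·(-1.8) + (3.2)·(3.2) + (-1.8)·(-1.8) + (2.2)·(2.2)) / 4 = 24.8/4 = 6.2
  S = [[9.7, -1.55],
 [-1.55, 6.2]].

Step 3 — invert S. det(S) = 9.7·6.2 - (-1.55)² = 57.7375.
  S^{-1} = (1/det) · [[d, -b], [-b, a]] = [[0.1074, 0.0268],
 [0.0268, 0.168]].

Step 4 — quadratic form (x̄ - mu_0)^T · S^{-1} · (x̄ - mu_0):
  S^{-1} · (x̄ - mu_0) = (-0.2685, -0.2607),
  (x̄ - mu_0)^T · [...] = (-2.2)·(-0.2685) + (-1.2)·(-0.2607) = 0.9034.

Step 5 — scale by n: T² = 5 · 0.9034 = 4.517.

T² ≈ 4.517


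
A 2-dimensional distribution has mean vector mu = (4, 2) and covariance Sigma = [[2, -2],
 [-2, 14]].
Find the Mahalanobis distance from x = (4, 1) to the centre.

Step 1 — centre the observation: (x - mu) = (0, -1).

Step 2 — invert Sigma. det(Sigma) = 2·14 - (-2)² = 24.
  Sigma^{-1} = (1/det) · [[d, -b], [-b, a]] = [[0.5833, 0.0833],
 [0.0833, 0.0833]].

Step 3 — form the quadratic (x - mu)^T · Sigma^{-1} · (x - mu):
  Sigma^{-1} · (x - mu) = (-0.0833, -0.0833).
  (x - mu)^T · [Sigma^{-1} · (x - mu)] = (0)·(-0.0833) + (-1)·(-0.0833) = 0.0833.

Step 4 — take square root: d = √(0.0833) ≈ 0.2887.

d(x, mu) = √(0.0833) ≈ 0.2887


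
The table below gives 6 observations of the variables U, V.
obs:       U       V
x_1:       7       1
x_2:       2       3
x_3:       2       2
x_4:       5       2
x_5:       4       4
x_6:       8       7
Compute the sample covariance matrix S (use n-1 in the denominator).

Step 1 — column means:
  mean(U) = (7 + 2 + 2 + 5 + 4 + 8) / 6 = 28/6 = 4.6667
  mean(V) = (1 + 3 + 2 + 2 + 4 + 7) / 6 = 19/6 = 3.1667

Step 2 — sample covariance S[i,j] = (1/(n-1)) · Σ_k (x_{k,i} - mean_i) · (x_{k,j} - mean_j), with n-1 = 5.
  S[U,U] = ((2.3333)·(2.3333) + (-2.6667)·(-2.6667) + (-2.6667)·(-2.6667) + (0.3333)·(0.3333) + (-0.6667)·(-0.6667) + (3.3333)·(3.3333)) / 5 = 31.3333/5 = 6.2667
  S[U,V] = ((2.3333)·(-2.1667) + (-2.6667)·(-0.1667) + (-2.6667)·(-1.1667) + (0.3333)·(-1.1667) + (-0.6667)·(0.8333) + (3.3333)·(3.8333)) / 5 = 10.3333/5 = 2.0667
  S[V,V] = ((-2.1667)·(-2.1667) + (-0.1667)·(-0.1667) + (-1.1667)·(-1.1667) + (-1.1667)·(-1.1667) + (0.8333)·(0.8333) + (3.8333)·(3.8333)) / 5 = 22.8333/5 = 4.5667

S is symmetric (S[j,i] = S[i,j]). Assembling:

S = [[6.2667, 2.0667],
 [2.0667, 4.5667]]


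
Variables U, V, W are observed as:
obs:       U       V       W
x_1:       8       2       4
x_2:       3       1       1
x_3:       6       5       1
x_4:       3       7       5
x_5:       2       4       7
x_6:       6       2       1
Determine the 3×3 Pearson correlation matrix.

Step 1 — column means:
  mean(U) = (8 + 3 + 6 + 3 + 2 + 6) / 6 = 28/6 = 4.6667
  mean(V) = (2 + 1 + 5 + 7 + 4 + 2) / 6 = 21/6 = 3.5
  mean(W) = (4 + 1 + 1 + 5 + 7 + 1) / 6 = 19/6 = 3.1667

Step 2 — sample variances and covariances s[i,j] = (1/(n-1)) · Σ_k (x_{k,i} - mean_i) · (x_{k,j} - mean_j), with n-1 = 5:
  s[U,U] = ((3.3333)·(3.3333) + (-1.6667)·(-1.6667) + (1.3333)·(1.3333) + (-1.6667)·(-1.6667) + (-2.6667)·(-2.6667) + (1.3333)·(1.3333)) / 5 = 27.3333/5 = 5.4667
  s[U,V] = ((3.3333)·(-1.5) + (-1.6667)·(-2.5) + (1.3333)·(1.5) + (-1.6667)·(3.5) + (-2.6667)·(0.5) + (1.3333)·(-1.5)) / 5 = -8/5 = -1.6
  s[U,W] = ((3.3333)·(0.8333) + (-1.6667)·(-2.1667) + (1.3333)·(-2.1667) + (-1.6667)·(1.8333) + (-2.6667)·(3.8333) + (1.3333)·(-2.1667)) / 5 = -12.6667/5 = -2.5333
  s[V,V] = ((-1.5)·(-1.5) + (-2.5)·(-2.5) + (1.5)·(1.5) + (3.5)·(3.5) + (0.5)·(0.5) + (-1.5)·(-1.5)) / 5 = 25.5/5 = 5.1
  s[V,W] = ((-1.5)·(0.8333) + (-2.5)·(-2.1667) + (1.5)·(-2.1667) + (3.5)·(1.8333) + (0.5)·(3.8333) + (-1.5)·(-2.1667)) / 5 = 12.5/5 = 2.5
  s[W,W] = ((0.8333)·(0.8333) + (-2.1667)·(-2.1667) + (-2.1667)·(-2.1667) + (1.8333)·(1.8333) + (3.8333)·(3.8333) + (-2.1667)·(-2.1667)) / 5 = 32.8333/5 = 6.5667
  Sample standard deviations s_i = √(s[i,i]):
  s(U) = √(5.4667) = 2.3381
  s(V) = √(5.1) = 2.2583
  s(W) = √(6.5667) = 2.5626

Step 3 — r_{ij} = s_{ij} / (s_i · s_j):
  r[U,U] = 1 (diagonal).
  r[U,V] = -1.6 / (2.3381 · 2.2583) = -1.6 / 5.2802 = -0.303
  r[U,W] = -2.5333 / (2.3381 · 2.5626) = -2.5333 / 5.9915 = -0.4228
  r[V,V] = 1 (diagonal).
  r[V,W] = 2.5 / (2.2583 · 2.5626) = 2.5 / 5.7871 = 0.432
  r[W,W] = 1 (diagonal).

R is symmetric with unit diagonal. Assembling:

R = [[1, -0.303, -0.4228],
 [-0.303, 1, 0.432],
 [-0.4228, 0.432, 1]]


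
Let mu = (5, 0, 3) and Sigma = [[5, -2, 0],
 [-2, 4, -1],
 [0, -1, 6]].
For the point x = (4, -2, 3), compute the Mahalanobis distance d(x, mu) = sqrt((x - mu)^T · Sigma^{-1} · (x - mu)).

Step 1 — centre the observation: (x - mu) = (-1, -2, 0).

Step 2 — invert Sigma (cofactor / det for 3×3, or solve directly):
  Sigma^{-1} = [[0.2527, 0.1319, 0.022],
 [0.1319, 0.3297, 0.0549],
 [0.022, 0.0549, 0.1758]].

Step 3 — form the quadratic (x - mu)^T · Sigma^{-1} · (x - mu):
  Sigma^{-1} · (x - mu) = (-0.5165, -0.7912, -0.1319).
  (x - mu)^T · [Sigma^{-1} · (x - mu)] = (-1)·(-0.5165) + (-2)·(-0.7912) + (0)·(-0.1319) = 2.0989.

Step 4 — take square root: d = √(2.0989) ≈ 1.4488.

d(x, mu) = √(2.0989) ≈ 1.4488


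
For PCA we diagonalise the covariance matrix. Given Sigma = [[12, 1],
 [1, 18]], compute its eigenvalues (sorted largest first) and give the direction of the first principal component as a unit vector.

Step 1 — characteristic polynomial of 2×2 Sigma:
  det(Sigma - λI) = λ² - trace · λ + det = 0.
  trace = 12 + 18 = 30, det = 12·18 - (1)² = 215.
Step 2 — discriminant:
  Δ = trace² - 4·det = 900 - 860 = 40.
Step 3 — eigenvalues:
  λ = (trace ± √Δ)/2 = (30 ± 6.3246)/2,
  λ_1 = 18.1623,  λ_2 = 11.8377.

Step 4 — unit eigenvector for λ_1: solve (Sigma - λ_1 I)v = 0. First row:
  (12 - 18.1623)·v_x + (1)·v_y = 0, i.e. (-6.1623)·v_x + (1)·v_y = 0,
  so v ∝ (b, λ_1 - a) = (1, 6.1623) = u.
  ||u|| = √((1)² + (6.1623)²) = √(38.9737) ≈ 6.2429,
  v_1 = u/||u|| ≈ (0.1602, 0.9871) (||v_1|| = 1).

λ_1 = 18.1623,  λ_2 = 11.8377;  v_1 ≈ (0.1602, 0.9871)


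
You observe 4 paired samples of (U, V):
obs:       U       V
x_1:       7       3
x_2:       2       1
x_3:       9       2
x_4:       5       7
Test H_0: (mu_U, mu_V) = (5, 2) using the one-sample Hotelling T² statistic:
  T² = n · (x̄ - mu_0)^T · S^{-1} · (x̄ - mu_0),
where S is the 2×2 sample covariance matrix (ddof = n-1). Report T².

Step 1 — sample mean vector:
  mean(U) = (7 + 2 + 9 + 5) / 4 = 23/4 = 5.75
  mean(V) = (3 + 1 + 2 + 7) / 4 = 13/4 = 3.25
  x̄ = (5.75, 3.25),  deviation x̄ - mu_0 = (5.75, 3.25) - (5, 2) = (0.75, 1.25).

Step 2 — sample covariance matrix, S[i,j] = (1/(n-1)) · Σ_k (x_{k,i} - mean_i) · (x_{k,j} - mean_j), divisor n-1 = 3:
  S[U,U] = ((1.25)·(1.25) + (-3.75)·(-3.75) + (3.25)·(3.25) + (-0.75)·(-0.75)) / 3 = 26.75/3 = 8.9167
  S[U,V] = ((1.25)·(-0.25) + (-3.75)·(-2.25) + (3.25)·(-1.25) + (-0.75)·(3.75)) / 3 = 1.25/3 = 0.4167
  S[V,V] = ((-0.25)·(-0.25) + (-2.25)·(-2.25) + (-1.25)·(-1.25) + (3.75)·(3.75)) / 3 = 20.75/3 = 6.9167
  S = [[8.9167, 0.4167],
 [0.4167, 6.9167]].

Step 3 — invert S. det(S) = 8.9167·6.9167 - (0.4167)² = 61.5.
  S^{-1} = (1/det) · [[d, -b], [-b, a]] = [[0.1125, -0.0068],
 [-0.0068, 0.145]].

Step 4 — quadratic form (x̄ - mu_0)^T · S^{-1} · (x̄ - mu_0):
  S^{-1} · (x̄ - mu_0) = (0.0759, 0.1762),
  (x̄ - mu_0)^T · [...] = (0.75)·(0.0759) + (1.25)·(0.1762) = 0.2771.

Step 5 — scale by n: T² = 4 · 0.2771 = 1.1084.

T² ≈ 1.1084


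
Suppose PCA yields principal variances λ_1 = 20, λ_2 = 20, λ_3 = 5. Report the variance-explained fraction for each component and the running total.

Step 1 — total variance = trace(Sigma) = Σ λ_i = 20 + 20 + 5 = 45.

Step 2 — fraction explained by component i = λ_i / Σ λ:
  PC1: 20/45 = 0.4444
  PC2: 20/45 = 0.4444
  PC3: 5/45 = 0.1111

Step 3 — cumulative fraction after k components = (λ_1 + ... + λ_k) / Σ λ:
  k = 1: 20/45 = 0.4444
  k = 2: (20 + 20)/45 = 40/45 = 0.8889
  k = 3: (20 + 20 + 5)/45 = 45/45 = 1

Summary (fraction, with percent):

explained: PC1 0.4444 (44.44%), PC2 0.4444 (44.44%), PC3 0.1111 (11.11%);  cumulative: 0.4444, 0.8889, 1


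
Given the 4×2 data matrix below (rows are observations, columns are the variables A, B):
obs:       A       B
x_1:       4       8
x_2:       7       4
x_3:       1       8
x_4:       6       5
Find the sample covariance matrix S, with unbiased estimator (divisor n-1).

Step 1 — column means:
  mean(A) = (4 + 7 + 1 + 6) / 4 = 18/4 = 4.5
  mean(B) = (8 + 4 + 8 + 5) / 4 = 25/4 = 6.25

Step 2 — sample covariance S[i,j] = (1/(n-1)) · Σ_k (x_{k,i} - mean_i) · (x_{k,j} - mean_j), with n-1 = 3.
  S[A,A] = ((-0.5)·(-0.5) + (2.5)·(2.5) + (-3.5)·(-3.5) + (1.5)·(1.5)) / 3 = 21/3 = 7
  S[A,B] = ((-0.5)·(1.75) + (2.5)·(-2.25) + (-3.5)·(1.75) + (1.5)·(-1.25)) / 3 = -14.5/3 = -4.8333
  S[B,B] = ((1.75)·(1.75) + (-2.25)·(-2.25) + (1.75)·(1.75) + (-1.25)·(-1.25)) / 3 = 12.75/3 = 4.25

S is symmetric (S[j,i] = S[i,j]). Assembling:

S = [[7, -4.8333],
 [-4.8333, 4.25]]


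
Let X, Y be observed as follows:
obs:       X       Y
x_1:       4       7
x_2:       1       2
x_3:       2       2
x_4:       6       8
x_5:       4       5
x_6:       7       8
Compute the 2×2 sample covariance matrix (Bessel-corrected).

Step 1 — column means:
  mean(X) = (4 + 1 + 2 + 6 + 4 + 7) / 6 = 24/6 = 4
  mean(Y) = (7 + 2 + 2 + 8 + 5 + 8) / 6 = 32/6 = 5.3333

Step 2 — sample covariance S[i,j] = (1/(n-1)) · Σ_k (x_{k,i} - mean_i) · (x_{k,j} - mean_j), with n-1 = 5.
  S[X,X] = ((0)·(0) + (-3)·(-3) + (-2)·(-2) + (2)·(2) + (0)·(0) + (3)·(3)) / 5 = 26/5 = 5.2
  S[X,Y] = ((0)·(1.6667) + (-3)·(-3.3333) + (-2)·(-3.3333) + (2)·(2.6667) + (0)·(-0.3333) + (3)·(2.6667)) / 5 = 30/5 = 6
  S[Y,Y] = ((1.6667)·(1.6667) + (-3.3333)·(-3.3333) + (-3.3333)·(-3.3333) + (2.6667)·(2.6667) + (-0.3333)·(-0.3333) + (2.6667)·(2.6667)) / 5 = 39.3333/5 = 7.8667

S is symmetric (S[j,i] = S[i,j]). Assembling:

S = [[5.2, 6],
 [6, 7.8667]]


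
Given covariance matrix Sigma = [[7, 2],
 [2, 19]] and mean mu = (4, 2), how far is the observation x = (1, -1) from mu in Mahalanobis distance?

Step 1 — centre the observation: (x - mu) = (-3, -3).

Step 2 — invert Sigma. det(Sigma) = 7·19 - (2)² = 129.
  Sigma^{-1} = (1/det) · [[d, -b], [-b, a]] = [[0.1473, -0.0155],
 [-0.0155, 0.0543]].

Step 3 — form the quadratic (x - mu)^T · Sigma^{-1} · (x - mu):
  Sigma^{-1} · (x - mu) = (-0.3953, -0.1163).
  (x - mu)^T · [Sigma^{-1} · (x - mu)] = (-3)·(-0.3953) + (-3)·(-0.1163) = 1.5349.

Step 4 — take square root: d = √(1.5349) ≈ 1.2389.

d(x, mu) = √(1.5349) ≈ 1.2389


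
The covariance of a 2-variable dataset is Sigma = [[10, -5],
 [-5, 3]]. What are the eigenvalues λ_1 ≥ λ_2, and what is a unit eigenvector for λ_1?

Step 1 — characteristic polynomial of 2×2 Sigma:
  det(Sigma - λI) = λ² - trace · λ + det = 0.
  trace = 10 + 3 = 13, det = 10·3 - (-5)² = 5.
Step 2 — discriminant:
  Δ = trace² - 4·det = 169 - 20 = 149.
Step 3 — eigenvalues:
  λ = (trace ± √Δ)/2 = (13 ± 12.2066)/2,
  λ_1 = 12.6033,  λ_2 = 0.3967.

Step 4 — unit eigenvector for λ_1: solve (Sigma - λ_1 I)v = 0. First row:
  (10 - 12.6033)·v_x + (-5)·v_y = 0, i.e. (-2.6033)·v_x + (-5)·v_y = 0,
  so v ∝ (b, λ_1 - a) = (-5, 2.6033); multiply by -1 so the first entry is positive: u = (5, -2.6033).
  ||u|| = √((5)² + (-2.6033)²) = √(31.7771) ≈ 5.6371,
  v_1 = u/||u|| ≈ (0.887, -0.4618) (||v_1|| = 1).

λ_1 = 12.6033,  λ_2 = 0.3967;  v_1 ≈ (0.887, -0.4618)


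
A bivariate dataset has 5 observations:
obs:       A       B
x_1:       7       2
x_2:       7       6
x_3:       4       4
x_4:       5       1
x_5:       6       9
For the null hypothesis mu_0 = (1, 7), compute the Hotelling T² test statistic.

Step 1 — sample mean vector:
  mean(A) = (7 + 7 + 4 + 5 + 6) / 5 = 29/5 = 5.8
  mean(B) = (2 + 6 + 4 + 1 + 9) / 5 = 22/5 = 4.4
  x̄ = (5.8, 4.4),  deviation x̄ - mu_0 = (5.8, 4.4) - (1, 7) = (4.8, -2.6).

Step 2 — sample covariance matrix, S[i,j] = (1/(n-1)) · Σ_k (x_{k,i} - mean_i) · (x_{k,j} - mean_j), divisor n-1 = 4:
  S[A,A] = ((1.2)·(1.2) + (1.2)·(1.2) + (-1.8)·(-1.8) + (-0.8)·(-0.8) + (0.2)·(0.2)) / 4 = 6.8/4 = 1.7
  S[A,B] = ((1.2)·(-2.4) + (1.2)·(1.6) + (-1.8)·(-0.4) + (-0.8)·(-3.4) + (0.2)·(4.6)) / 4 = 3.4/4 = 0.85
  S[B,B] = ((-2.4)·(-2.4) + (1.6)·(1.6) + (-0.4)·(-0.4) + (-3.4)·(-3.4) + (4.6)·(4.6)) / 4 = 41.2/4 = 10.3
  S = [[1.7, 0.85],
 [0.85, 10.3]].

Step 3 — invert S. det(S) = 1.7·10.3 - (0.85)² = 16.7875.
  S^{-1} = (1/det) · [[d, -b], [-b, a]] = [[0.6136, -0.0506],
 [-0.0506, 0.1013]].

Step 4 — quadratic form (x̄ - mu_0)^T · S^{-1} · (x̄ - mu_0):
  S^{-1} · (x̄ - mu_0) = (3.0767, -0.5063),
  (x̄ - mu_0)^T · [...] = (4.8)·(3.0767) + (-2.6)·(-0.5063) = 16.0846.

Step 5 — scale by n: T² = 5 · 16.0846 = 80.4229.

T² ≈ 80.4229


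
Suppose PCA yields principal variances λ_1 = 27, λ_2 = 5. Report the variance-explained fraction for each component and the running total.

Step 1 — total variance = trace(Sigma) = Σ λ_i = 27 + 5 = 32.

Step 2 — fraction explained by component i = λ_i / Σ λ:
  PC1: 27/32 = 0.8438
  PC2: 5/32 = 0.1562

Step 3 — cumulative fraction after k components = (λ_1 + ... + λ_k) / Σ λ:
  k = 1: 27/32 = 0.8438
  k = 2: (27 + 5)/32 = 32/32 = 1

Summary (fraction, with percent):

explained: PC1 0.8438 (84.38%), PC2 0.1562 (15.62%);  cumulative: 0.8438, 1


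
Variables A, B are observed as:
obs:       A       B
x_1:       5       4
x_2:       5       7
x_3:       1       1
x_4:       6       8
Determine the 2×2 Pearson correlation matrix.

Step 1 — column means:
  mean(A) = (5 + 5 + 1 + 6) / 4 = 17/4 = 4.25
  mean(B) = (4 + 7 + 1 + 8) / 4 = 20/4 = 5

Step 2 — sample variances and covariances s[i,j] = (1/(n-1)) · Σ_k (x_{k,i} - mean_i) · (x_{k,j} - mean_j), with n-1 = 3:
  s[A,A] = ((0.75)·(0.75) + (0.75)·(0.75) + (-3.25)·(-3.25) + (1.75)·(1.75)) / 3 = 14.75/3 = 4.9167
  s[A,B] = ((0.75)·(-1) + (0.75)·(2) + (-3.25)·(-4) + (1.75)·(3)) / 3 = 19/3 = 6.3333
  s[B,B] = ((-1)·(-1) + (2)·(2) + (-4)·(-4) + (3)·(3)) / 3 = 30/3 = 10
  Sample standard deviations s_i = √(s[i,i]):
  s(A) = √(4.9167) = 2.2174
  s(B) = √(10) = 3.1623

Step 3 — r_{ij} = s_{ij} / (s_i · s_j):
  r[A,A] = 1 (diagonal).
  r[A,B] = 6.3333 / (2.2174 · 3.1623) = 6.3333 / 7.0119 = 0.9032
  r[B,B] = 1 (diagonal).

R is symmetric with unit diagonal. Assembling:

R = [[1, 0.9032],
 [0.9032, 1]]


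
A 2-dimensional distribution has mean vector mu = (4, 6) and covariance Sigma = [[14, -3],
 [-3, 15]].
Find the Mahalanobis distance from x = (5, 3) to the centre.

Step 1 — centre the observation: (x - mu) = (1, -3).

Step 2 — invert Sigma. det(Sigma) = 14·15 - (-3)² = 201.
  Sigma^{-1} = (1/det) · [[d, -b], [-b, a]] = [[0.0746, 0.0149],
 [0.0149, 0.0697]].

Step 3 — form the quadratic (x - mu)^T · Sigma^{-1} · (x - mu):
  Sigma^{-1} · (x - mu) = (0.0299, -0.194).
  (x - mu)^T · [Sigma^{-1} · (x - mu)] = (1)·(0.0299) + (-3)·(-0.194) = 0.6119.

Step 4 — take square root: d = √(0.6119) ≈ 0.7823.

d(x, mu) = √(0.6119) ≈ 0.7823
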